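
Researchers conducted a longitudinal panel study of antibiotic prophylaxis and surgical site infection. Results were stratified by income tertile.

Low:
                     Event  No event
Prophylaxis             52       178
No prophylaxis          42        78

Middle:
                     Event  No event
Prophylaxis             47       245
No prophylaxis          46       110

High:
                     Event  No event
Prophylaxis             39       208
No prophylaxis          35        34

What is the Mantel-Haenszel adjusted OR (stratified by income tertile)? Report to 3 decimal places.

OR_MH = Σ(aᵢdᵢ/nᵢ) / Σ(bᵢcᵢ/nᵢ), where nᵢ is the stratum total.
Stratum 1 (Low): n = 350; a·d/n = 52·78/350 = 11.5886; b·c/n = 178·42/350 = 21.3600
Stratum 2 (Middle): n = 448; a·d/n = 47·110/448 = 11.5402; b·c/n = 245·46/448 = 25.1562
Stratum 3 (High): n = 316; a·d/n = 39·34/316 = 4.1962; b·c/n = 208·35/316 = 23.0380
OR_MH = (11.5886 + 11.5402 + 4.1962) / (21.3600 + 25.1562 + 23.0380) = 27.3250 / 69.5542 = 0.39286

0.393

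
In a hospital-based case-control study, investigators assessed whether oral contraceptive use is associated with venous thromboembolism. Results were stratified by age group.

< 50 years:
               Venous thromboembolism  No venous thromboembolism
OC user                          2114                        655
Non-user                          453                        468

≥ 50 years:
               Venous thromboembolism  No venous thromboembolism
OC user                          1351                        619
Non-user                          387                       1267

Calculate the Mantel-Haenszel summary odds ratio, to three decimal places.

OR_MH = Σ(aᵢdᵢ/nᵢ) / Σ(bᵢcᵢ/nᵢ), where nᵢ is the stratum total.
Stratum 1 (< 50 years): n = 3690; a·d/n = 2114·468/3690 = 268.1171; b·c/n = 655·453/3690 = 80.4106
Stratum 2 (≥ 50 years): n = 3624; a·d/n = 1351·1267/3624 = 472.3281; b·c/n = 619·387/3624 = 66.1018
OR_MH = (268.1171 + 472.3281) / (80.4106 + 66.1018) = 740.4452 / 146.5124 = 5.05381

5.054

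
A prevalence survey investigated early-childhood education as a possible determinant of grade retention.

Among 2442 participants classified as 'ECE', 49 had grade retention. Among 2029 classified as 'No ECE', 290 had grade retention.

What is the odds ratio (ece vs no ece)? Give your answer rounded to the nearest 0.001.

From the description: a = 49, b = 2393, c = 290, d = 1739.
OR = (a·d)/(b·c) = (49 × 1739) / (2393 × 290) = 85211 / 693970 = 0.12279
Exposure is associated with lower odds of grade retention (OR = 0.12 < 1).

0.123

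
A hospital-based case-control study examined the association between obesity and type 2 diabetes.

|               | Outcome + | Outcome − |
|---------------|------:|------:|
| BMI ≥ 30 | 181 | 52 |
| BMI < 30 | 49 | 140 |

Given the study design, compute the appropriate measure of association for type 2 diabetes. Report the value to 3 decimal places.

Cells: a = 181, b = 52, c = 49, d = 140.
This is a hospital-based case-control study: participants were sampled on outcome status, so risks in the source population cannot be estimated directly — relative risk is not valid here. The odds ratio is the appropriate measure.
OR = (a·d)/(b·c) = (181 × 140) / (52 × 49) = 25340 / 2548 = 9.94505

9.945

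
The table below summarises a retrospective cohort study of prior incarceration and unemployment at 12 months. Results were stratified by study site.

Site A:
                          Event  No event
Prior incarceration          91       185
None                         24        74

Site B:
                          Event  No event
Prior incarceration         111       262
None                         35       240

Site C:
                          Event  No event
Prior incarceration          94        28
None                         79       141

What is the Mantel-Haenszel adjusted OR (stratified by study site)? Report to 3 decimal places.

3.012

OR_MH = Σ(aᵢdᵢ/nᵢ) / Σ(bᵢcᵢ/nᵢ), where nᵢ is the stratum total.
Stratum 1 (Site A): n = 374; a·d/n = 91·74/374 = 18.0053; b·c/n = 185·24/374 = 11.8717
Stratum 2 (Site B): n = 648; a·d/n = 111·240/648 = 41.1111; b·c/n = 262·35/648 = 14.1512
Stratum 3 (Site C): n = 342; a·d/n = 94·141/342 = 38.7544; b·c/n = 28·79/342 = 6.4678
OR_MH = (18.0053 + 41.1111 + 38.7544) / (11.8717 + 14.1512 + 6.4678) = 97.8708 / 32.4907 = 3.01227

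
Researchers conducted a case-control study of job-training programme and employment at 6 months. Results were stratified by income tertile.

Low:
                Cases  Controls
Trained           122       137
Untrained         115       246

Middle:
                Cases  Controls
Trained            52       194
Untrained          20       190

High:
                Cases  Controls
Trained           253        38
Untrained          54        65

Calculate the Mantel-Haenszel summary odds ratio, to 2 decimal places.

2.83

OR_MH = Σ(aᵢdᵢ/nᵢ) / Σ(bᵢcᵢ/nᵢ), where nᵢ is the stratum total.
Stratum 1 (Low): n = 620; a·d/n = 122·246/620 = 48.4065; b·c/n = 137·115/620 = 25.4113
Stratum 2 (Middle): n = 456; a·d/n = 52·190/456 = 21.6667; b·c/n = 194·20/456 = 8.5088
Stratum 3 (High): n = 410; a·d/n = 253·65/410 = 40.1098; b·c/n = 38·54/410 = 5.0049
OR_MH = (48.4065 + 21.6667 + 40.1098) / (25.4113 + 8.5088 + 5.0049) = 110.1829 / 38.9249 = 2.83065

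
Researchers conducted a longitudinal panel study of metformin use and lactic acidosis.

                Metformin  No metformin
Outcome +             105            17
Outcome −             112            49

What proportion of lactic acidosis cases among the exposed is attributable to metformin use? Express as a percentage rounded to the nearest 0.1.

Reading the table with exposure as columns: a = 105 (Metformin, case), b = 112 (Metformin, non-case), c = 17 (No metformin, case), d = 49.
Risk in exposed = 105/217 = 0.48387; risk in unexposed = 17/66 = 0.25758.
RR = 0.48387/0.25758 = 1.87856
AR% = (RR − 1)/RR × 100 = (1.87856 − 1)/1.87856 × 100 = 46.7677%

46.8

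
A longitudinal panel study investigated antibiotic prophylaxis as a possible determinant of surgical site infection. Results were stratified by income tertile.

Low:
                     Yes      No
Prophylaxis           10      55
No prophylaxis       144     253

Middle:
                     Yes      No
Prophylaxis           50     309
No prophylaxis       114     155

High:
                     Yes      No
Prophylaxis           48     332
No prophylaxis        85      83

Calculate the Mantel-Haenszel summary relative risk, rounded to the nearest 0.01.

0.31

RR_MH = Σ(aᵢ·n₀ᵢ/nᵢ) / Σ(cᵢ·n₁ᵢ/nᵢ), with n₁ᵢ = aᵢ+bᵢ (exposed), n₀ᵢ = cᵢ+dᵢ (unexposed), nᵢ = n₁ᵢ+n₀ᵢ.
Stratum 1 (Low): n₁ = 65, n₀ = 397, n = 462; a·n₀/n = 10·397/462 = 8.5931; c·n₁/n = 144·65/462 = 20.2597
Stratum 2 (Middle): n₁ = 359, n₀ = 269, n = 628; a·n₀/n = 50·269/628 = 21.4172; c·n₁/n = 114·359/628 = 65.1688
Stratum 3 (High): n₁ = 380, n₀ = 168, n = 548; a·n₀/n = 48·168/548 = 14.7153; c·n₁/n = 85·380/548 = 58.9416
RR_MH = (8.5931 + 21.4172 + 14.7153) / (20.2597 + 65.1688 + 58.9416) = 44.7256 / 144.3701 = 0.30980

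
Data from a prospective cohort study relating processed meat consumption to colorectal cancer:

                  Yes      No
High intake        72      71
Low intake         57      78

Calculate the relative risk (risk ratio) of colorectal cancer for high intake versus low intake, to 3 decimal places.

1.192

Cells: a = 72, b = 71, c = 57, d = 78.
Risk in exposed = 72/143 = 0.50350; risk in unexposed = 57/135 = 0.42222.
RR = 0.50350 / 0.42222 = 1.19249
The risk among the exposed is 1.19 times that among the unexposed.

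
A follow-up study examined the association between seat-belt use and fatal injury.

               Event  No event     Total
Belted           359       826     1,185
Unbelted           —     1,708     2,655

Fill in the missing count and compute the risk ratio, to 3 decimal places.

The missing cell is in the unexposed row: 2655 − 1708 = 947.
So a = 359, b = 826, c = 947, d = 1708.
RR = [a/(a+b)] / [c/(c+d)] = (359/1185) / (947/2655) = 0.30295/0.35669 = 0.84936

0.849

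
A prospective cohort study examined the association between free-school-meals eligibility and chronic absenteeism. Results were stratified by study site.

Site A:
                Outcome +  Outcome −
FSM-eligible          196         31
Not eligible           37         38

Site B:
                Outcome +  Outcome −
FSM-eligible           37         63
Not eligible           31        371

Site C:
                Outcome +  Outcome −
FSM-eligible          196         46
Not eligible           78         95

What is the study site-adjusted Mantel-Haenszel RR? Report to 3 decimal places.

2.013

RR_MH = Σ(aᵢ·n₀ᵢ/nᵢ) / Σ(cᵢ·n₁ᵢ/nᵢ), with n₁ᵢ = aᵢ+bᵢ (exposed), n₀ᵢ = cᵢ+dᵢ (unexposed), nᵢ = n₁ᵢ+n₀ᵢ.
Stratum 1 (Site A): n₁ = 227, n₀ = 75, n = 302; a·n₀/n = 196·75/302 = 48.6755; c·n₁/n = 37·227/302 = 27.8113
Stratum 2 (Site B): n₁ = 100, n₀ = 402, n = 502; a·n₀/n = 37·402/502 = 29.6295; c·n₁/n = 31·100/502 = 6.1753
Stratum 3 (Site C): n₁ = 242, n₀ = 173, n = 415; a·n₀/n = 196·173/415 = 81.7060; c·n₁/n = 78·242/415 = 45.4843
RR_MH = (48.6755 + 29.6295 + 81.7060) / (27.8113 + 6.1753 + 45.4843) = 160.0110 / 79.4709 = 2.01345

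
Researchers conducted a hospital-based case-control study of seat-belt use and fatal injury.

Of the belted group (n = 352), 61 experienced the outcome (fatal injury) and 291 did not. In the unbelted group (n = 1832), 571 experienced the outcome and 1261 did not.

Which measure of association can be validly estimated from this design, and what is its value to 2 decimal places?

From the description: a = 61, b = 291, c = 571, d = 1261.
This is a hospital-based case-control study: participants were sampled on outcome status, so risks in the source population cannot be estimated directly — relative risk is not valid here. The odds ratio is the appropriate measure.
OR = (a·d)/(b·c) = (61 × 1261) / (291 × 571) = 76921 / 166161 = 0.46293

0.46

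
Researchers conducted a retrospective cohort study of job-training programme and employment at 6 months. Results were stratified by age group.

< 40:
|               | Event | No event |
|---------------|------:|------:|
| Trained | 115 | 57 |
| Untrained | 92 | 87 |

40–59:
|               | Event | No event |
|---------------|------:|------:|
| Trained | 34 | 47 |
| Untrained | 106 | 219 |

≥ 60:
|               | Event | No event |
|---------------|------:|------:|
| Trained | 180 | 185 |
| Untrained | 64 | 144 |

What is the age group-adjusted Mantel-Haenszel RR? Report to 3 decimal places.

1.413

RR_MH = Σ(aᵢ·n₀ᵢ/nᵢ) / Σ(cᵢ·n₁ᵢ/nᵢ), with n₁ᵢ = aᵢ+bᵢ (exposed), n₀ᵢ = cᵢ+dᵢ (unexposed), nᵢ = n₁ᵢ+n₀ᵢ.
Stratum 1 (< 40): n₁ = 172, n₀ = 179, n = 351; a·n₀/n = 115·179/351 = 58.6467; c·n₁/n = 92·172/351 = 45.0826
Stratum 2 (40–59): n₁ = 81, n₀ = 325, n = 406; a·n₀/n = 34·325/406 = 27.2167; c·n₁/n = 106·81/406 = 21.1478
Stratum 3 (≥ 60): n₁ = 365, n₀ = 208, n = 573; a·n₀/n = 180·208/573 = 65.3403; c·n₁/n = 64·365/573 = 40.7679
RR_MH = (58.6467 + 27.2167 + 65.3403) / (45.0826 + 21.1478 + 40.7679) = 151.2038 / 106.9983 = 1.41314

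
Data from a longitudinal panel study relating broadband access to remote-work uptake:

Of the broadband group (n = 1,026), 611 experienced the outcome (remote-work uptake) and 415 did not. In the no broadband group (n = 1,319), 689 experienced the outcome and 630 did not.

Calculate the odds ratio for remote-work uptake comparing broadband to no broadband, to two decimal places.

From the description: a = 611, b = 415, c = 689, d = 630.
OR = (a·d)/(b·c) = (611 × 630) / (415 × 689) = 384930 / 285935 = 1.34622
The odds of remote-work uptake are about 1.35 times as high in the broadband group.

1.35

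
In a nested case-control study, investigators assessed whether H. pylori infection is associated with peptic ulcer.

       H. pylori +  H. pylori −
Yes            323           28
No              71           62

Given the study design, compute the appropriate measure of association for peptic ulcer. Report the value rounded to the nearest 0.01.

10.07

Reading the table with exposure as columns: a = 323 (H. pylori +, case), b = 71 (H. pylori +, non-case), c = 28 (H. pylori −, case), d = 62.
This is a nested case-control study: participants were sampled on outcome status, so risks in the source population cannot be estimated directly — relative risk is not valid here. The odds ratio is the appropriate measure.
OR = (a·d)/(b·c) = (323 × 62) / (71 × 28) = 20026 / 1988 = 10.07344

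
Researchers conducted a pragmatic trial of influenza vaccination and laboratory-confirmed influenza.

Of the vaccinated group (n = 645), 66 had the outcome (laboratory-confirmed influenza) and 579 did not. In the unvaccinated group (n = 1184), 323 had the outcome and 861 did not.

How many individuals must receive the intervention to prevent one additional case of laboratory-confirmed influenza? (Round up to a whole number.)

6

Risk in treated group = 66/645 = 0.10233; risk in control = 323/1184 = 0.27280.
Absolute risk reduction = 0.27280 − 0.10233 = 0.17048
NNT = 1 / ARR = 1 / 0.17048 = 5.866 → round up → 6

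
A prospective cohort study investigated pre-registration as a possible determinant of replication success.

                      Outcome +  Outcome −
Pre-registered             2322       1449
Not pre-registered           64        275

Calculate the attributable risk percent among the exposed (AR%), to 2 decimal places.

69.34

Cells: a = 2322, b = 1449, c = 64, d = 275.
Risk in exposed = 2322/3771 = 0.61575; risk in unexposed = 64/339 = 0.18879.
RR = 0.61575/0.18879 = 3.26156
AR% = (RR − 1)/RR × 100 = (3.26156 − 1)/3.26156 × 100 = 69.3398%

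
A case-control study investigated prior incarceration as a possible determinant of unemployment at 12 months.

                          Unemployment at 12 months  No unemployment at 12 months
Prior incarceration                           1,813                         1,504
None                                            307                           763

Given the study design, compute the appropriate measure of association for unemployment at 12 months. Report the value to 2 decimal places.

3.00

Cells: a = 1813, b = 1504, c = 307, d = 763.
This is a case-control study: participants were sampled on outcome status, so risks in the source population cannot be estimated directly — relative risk is not valid here. The odds ratio is the appropriate measure.
OR = (a·d)/(b·c) = (1813 × 763) / (1504 × 307) = 1383319 / 461728 = 2.99596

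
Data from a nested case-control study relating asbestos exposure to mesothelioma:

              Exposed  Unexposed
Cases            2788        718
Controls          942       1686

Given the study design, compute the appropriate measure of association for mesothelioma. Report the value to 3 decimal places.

Reading the table with exposure as columns: a = 2788 (Exposed, case), b = 942 (Exposed, non-case), c = 718 (Unexposed, case), d = 1686.
This is a nested case-control study: participants were sampled on outcome status, so risks in the source population cannot be estimated directly — relative risk is not valid here. The odds ratio is the appropriate measure.
OR = (a·d)/(b·c) = (2788 × 1686) / (942 × 718) = 4700568 / 676356 = 6.94984

6.950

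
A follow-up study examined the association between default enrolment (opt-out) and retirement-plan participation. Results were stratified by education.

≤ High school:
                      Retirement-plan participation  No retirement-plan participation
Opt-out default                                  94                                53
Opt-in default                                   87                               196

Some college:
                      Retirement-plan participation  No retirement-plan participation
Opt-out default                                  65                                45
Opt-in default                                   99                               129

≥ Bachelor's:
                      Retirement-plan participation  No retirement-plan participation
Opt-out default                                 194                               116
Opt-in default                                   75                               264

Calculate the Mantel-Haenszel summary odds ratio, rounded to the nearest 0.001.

3.929

OR_MH = Σ(aᵢdᵢ/nᵢ) / Σ(bᵢcᵢ/nᵢ), where nᵢ is the stratum total.
Stratum 1 (≤ High school): n = 430; a·d/n = 94·196/430 = 42.8465; b·c/n = 53·87/430 = 10.7233
Stratum 2 (Some college): n = 338; a·d/n = 65·129/338 = 24.8077; b·c/n = 45·99/338 = 13.1805
Stratum 3 (≥ Bachelor's): n = 649; a·d/n = 194·264/649 = 78.9153; b·c/n = 116·75/649 = 13.4052
OR_MH = (42.8465 + 24.8077 + 78.9153) / (10.7233 + 13.1805 + 13.4052) = 146.5695 / 37.3090 = 3.92853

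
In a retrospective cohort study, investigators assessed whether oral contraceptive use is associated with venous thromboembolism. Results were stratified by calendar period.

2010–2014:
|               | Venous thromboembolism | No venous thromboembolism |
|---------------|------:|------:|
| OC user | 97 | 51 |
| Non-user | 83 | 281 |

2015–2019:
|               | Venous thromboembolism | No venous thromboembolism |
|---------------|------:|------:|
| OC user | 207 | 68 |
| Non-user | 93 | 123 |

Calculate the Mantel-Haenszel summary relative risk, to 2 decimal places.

RR_MH = Σ(aᵢ·n₀ᵢ/nᵢ) / Σ(cᵢ·n₁ᵢ/nᵢ), with n₁ᵢ = aᵢ+bᵢ (exposed), n₀ᵢ = cᵢ+dᵢ (unexposed), nᵢ = n₁ᵢ+n₀ᵢ.
Stratum 1 (2010–2014): n₁ = 148, n₀ = 364, n = 512; a·n₀/n = 97·364/512 = 68.9609; c·n₁/n = 83·148/512 = 23.9922
Stratum 2 (2015–2019): n₁ = 275, n₀ = 216, n = 491; a·n₀/n = 207·216/491 = 91.0631; c·n₁/n = 93·275/491 = 52.0876
RR_MH = (68.9609 + 91.0631) / (23.9922 + 52.0876) = 160.0241 / 76.0798 = 2.10337

2.10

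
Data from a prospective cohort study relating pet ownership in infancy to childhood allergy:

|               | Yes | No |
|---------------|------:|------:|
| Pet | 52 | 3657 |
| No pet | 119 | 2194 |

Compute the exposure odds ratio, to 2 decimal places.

Cells: a = 52, b = 3657, c = 119, d = 2194.
OR = (a·d)/(b·c) = (52 × 2194) / (3657 × 119) = 114088 / 435183 = 0.26216
Exposure is associated with lower odds of childhood allergy (OR = 0.26 < 1).

0.26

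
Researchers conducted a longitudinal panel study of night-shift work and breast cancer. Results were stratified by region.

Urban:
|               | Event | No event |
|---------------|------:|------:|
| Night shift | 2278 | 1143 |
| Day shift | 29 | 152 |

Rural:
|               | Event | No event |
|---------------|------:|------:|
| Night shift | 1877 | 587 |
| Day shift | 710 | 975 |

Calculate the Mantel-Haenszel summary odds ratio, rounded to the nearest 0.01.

OR_MH = Σ(aᵢdᵢ/nᵢ) / Σ(bᵢcᵢ/nᵢ), where nᵢ is the stratum total.
Stratum 1 (Urban): n = 3602; a·d/n = 2278·152/3602 = 96.1288; b·c/n = 1143·29/3602 = 9.2024
Stratum 2 (Rural): n = 4149; a·d/n = 1877·975/4149 = 441.0882; b·c/n = 587·710/4149 = 100.4507
OR_MH = (96.1288 + 441.0882) / (9.2024 + 100.4507) = 537.2170 / 109.6531 = 4.89924

4.90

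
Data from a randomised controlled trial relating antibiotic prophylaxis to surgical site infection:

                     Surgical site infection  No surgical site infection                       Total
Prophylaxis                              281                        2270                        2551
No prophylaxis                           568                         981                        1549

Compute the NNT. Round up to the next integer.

Risk in treated group = 281/2551 = 0.11015; risk in control = 568/1549 = 0.36669.
Absolute risk reduction = 0.36669 − 0.11015 = 0.25654
NNT = 1 / ARR = 1 / 0.25654 = 3.898 → round up → 4

4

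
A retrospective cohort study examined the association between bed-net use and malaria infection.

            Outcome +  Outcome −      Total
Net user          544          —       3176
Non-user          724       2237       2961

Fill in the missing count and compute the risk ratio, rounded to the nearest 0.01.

0.70

The missing cell is in the exposed row: 3176 − 544 = 2632.
So a = 544, b = 2632, c = 724, d = 2237.
RR = [a/(a+b)] / [c/(c+d)] = (544/3176) / (724/2961) = 0.17128/0.24451 = 0.70052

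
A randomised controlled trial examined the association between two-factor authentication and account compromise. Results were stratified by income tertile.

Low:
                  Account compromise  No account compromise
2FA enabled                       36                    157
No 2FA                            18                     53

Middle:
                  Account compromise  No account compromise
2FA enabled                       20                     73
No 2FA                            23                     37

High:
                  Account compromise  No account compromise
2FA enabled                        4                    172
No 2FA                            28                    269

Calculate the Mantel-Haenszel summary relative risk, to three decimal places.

0.533

RR_MH = Σ(aᵢ·n₀ᵢ/nᵢ) / Σ(cᵢ·n₁ᵢ/nᵢ), with n₁ᵢ = aᵢ+bᵢ (exposed), n₀ᵢ = cᵢ+dᵢ (unexposed), nᵢ = n₁ᵢ+n₀ᵢ.
Stratum 1 (Low): n₁ = 193, n₀ = 71, n = 264; a·n₀/n = 36·71/264 = 9.6818; c·n₁/n = 18·193/264 = 13.1591
Stratum 2 (Middle): n₁ = 93, n₀ = 60, n = 153; a·n₀/n = 20·60/153 = 7.8431; c·n₁/n = 23·93/153 = 13.9804
Stratum 3 (High): n₁ = 176, n₀ = 297, n = 473; a·n₀/n = 4·297/473 = 2.5116; c·n₁/n = 28·176/473 = 10.4186
RR_MH = (9.6818 + 7.8431 + 2.5116) / (13.1591 + 13.9804 + 10.4186) = 20.0366 / 37.5581 = 0.53348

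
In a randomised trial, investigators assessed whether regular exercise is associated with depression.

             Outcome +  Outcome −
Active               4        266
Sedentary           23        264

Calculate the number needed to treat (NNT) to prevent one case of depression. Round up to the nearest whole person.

16

Risk in treated group = 4/270 = 0.01481; risk in control = 23/287 = 0.08014.
Absolute risk reduction = 0.08014 − 0.01481 = 0.06532
NNT = 1 / ARR = 1 / 0.06532 = 15.308 → round up → 16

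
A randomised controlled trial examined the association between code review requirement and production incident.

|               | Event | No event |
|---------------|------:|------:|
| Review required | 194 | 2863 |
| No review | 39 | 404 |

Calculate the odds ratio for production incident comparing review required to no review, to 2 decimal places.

0.70

Cells: a = 194, b = 2863, c = 39, d = 404.
OR = (a·d)/(b·c) = (194 × 404) / (2863 × 39) = 78376 / 111657 = 0.70194
Exposure is associated with lower odds of production incident (OR = 0.70 < 1).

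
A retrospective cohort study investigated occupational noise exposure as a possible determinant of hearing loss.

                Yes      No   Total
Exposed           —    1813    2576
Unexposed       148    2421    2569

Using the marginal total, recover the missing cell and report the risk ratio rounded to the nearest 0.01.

5.14

The missing cell is in the exposed row: 2576 − 1813 = 763.
So a = 763, b = 1813, c = 148, d = 2421.
RR = [a/(a+b)] / [c/(c+d)] = (763/2576) / (148/2569) = 0.29620/0.05761 = 5.14140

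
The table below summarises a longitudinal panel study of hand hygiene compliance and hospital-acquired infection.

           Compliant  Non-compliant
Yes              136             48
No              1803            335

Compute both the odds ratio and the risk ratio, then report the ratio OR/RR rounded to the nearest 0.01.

Reading the table with exposure as columns: a = 136 (Compliant, case), b = 1803 (Compliant, non-case), c = 48 (Non-compliant, case), d = 335.
OR = (136·335)/(1803·48) = 45560/86544 = 0.52644
Risk in exposed = 136/1939 = 0.07014; risk in unexposed = 48/383 = 0.12533; RR = 0.55965
OR/RR = 0.52644 / 0.55965 = 0.94065
The outcome is not rare, so the OR lies further from 1 than the RR.

0.94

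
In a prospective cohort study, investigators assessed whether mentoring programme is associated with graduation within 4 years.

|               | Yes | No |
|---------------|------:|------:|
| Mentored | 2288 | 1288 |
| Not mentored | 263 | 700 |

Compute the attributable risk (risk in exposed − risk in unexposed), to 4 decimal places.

0.3667

Cells: a = 2288, b = 1288, c = 263, d = 700.
Risk in exposed = 2288/3576 = 0.639821; risk in unexposed = 263/963 = 0.273105.
Risk difference = 0.639821 − 0.273105 = 0.366716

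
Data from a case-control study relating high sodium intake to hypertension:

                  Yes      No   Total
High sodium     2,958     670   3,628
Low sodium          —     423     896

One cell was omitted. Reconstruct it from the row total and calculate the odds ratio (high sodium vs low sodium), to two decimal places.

The missing cell is in the unexposed row: 896 − 423 = 473.
So a = 2958, b = 670, c = 473, d = 423.
OR = (a·d)/(b·c) = (2958 × 423) / (670 × 473) = 1251234 / 316910 = 3.94823

3.95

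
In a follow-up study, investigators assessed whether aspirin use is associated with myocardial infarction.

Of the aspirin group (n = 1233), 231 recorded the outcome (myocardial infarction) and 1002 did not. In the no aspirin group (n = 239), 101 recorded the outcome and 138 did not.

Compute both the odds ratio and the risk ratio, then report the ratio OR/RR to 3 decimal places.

From the description: a = 231, b = 1002, c = 101, d = 138.
OR = (231·138)/(1002·101) = 31878/101202 = 0.31499
Risk in exposed = 231/1233 = 0.18735; risk in unexposed = 101/239 = 0.42259; RR = 0.44333
OR/RR = 0.31499 / 0.44333 = 0.71052
The outcome is not rare, so the OR lies further from 1 than the RR.

0.711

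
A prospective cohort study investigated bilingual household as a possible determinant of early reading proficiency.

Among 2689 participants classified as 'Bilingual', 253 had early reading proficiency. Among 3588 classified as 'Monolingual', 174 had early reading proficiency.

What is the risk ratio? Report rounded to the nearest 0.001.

From the description: a = 253, b = 2436, c = 174, d = 3414.
Risk in exposed = 253/2689 = 0.09409; risk in unexposed = 174/3588 = 0.04849.
RR = 0.09409 / 0.04849 = 1.94014
The risk among the exposed is 1.94 times that among the unexposed.

1.940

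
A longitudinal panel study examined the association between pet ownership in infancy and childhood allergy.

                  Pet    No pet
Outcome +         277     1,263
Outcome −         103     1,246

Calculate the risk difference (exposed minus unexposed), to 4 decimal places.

0.2256

Reading the table with exposure as columns: a = 277 (Pet, case), b = 103 (Pet, non-case), c = 1263 (No pet, case), d = 1246.
Risk in exposed = 277/380 = 0.728947; risk in unexposed = 1263/2509 = 0.503388.
Risk difference = 0.728947 − 0.503388 = 0.225560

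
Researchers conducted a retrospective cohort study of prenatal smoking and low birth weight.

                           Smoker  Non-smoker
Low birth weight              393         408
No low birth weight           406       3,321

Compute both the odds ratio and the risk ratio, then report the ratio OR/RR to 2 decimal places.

Reading the table with exposure as columns: a = 393 (Smoker, case), b = 406 (Smoker, non-case), c = 408 (Non-smoker, case), d = 3321.
OR = (393·3321)/(406·408) = 1305153/165648 = 7.87907
Risk in exposed = 393/799 = 0.49186; risk in unexposed = 408/3729 = 0.10941; RR = 4.49550
OR/RR = 7.87907 / 4.49550 = 1.75266
The outcome is not rare, so the OR lies further from 1 than the RR.

1.75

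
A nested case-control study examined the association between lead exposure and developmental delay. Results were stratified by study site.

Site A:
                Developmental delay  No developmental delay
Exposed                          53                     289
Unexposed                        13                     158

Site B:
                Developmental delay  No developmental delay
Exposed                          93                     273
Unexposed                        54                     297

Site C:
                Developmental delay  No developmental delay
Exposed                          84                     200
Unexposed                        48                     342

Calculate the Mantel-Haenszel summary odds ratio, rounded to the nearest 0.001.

OR_MH = Σ(aᵢdᵢ/nᵢ) / Σ(bᵢcᵢ/nᵢ), where nᵢ is the stratum total.
Stratum 1 (Site A): n = 513; a·d/n = 53·158/513 = 16.3236; b·c/n = 289·13/513 = 7.3236
Stratum 2 (Site B): n = 717; a·d/n = 93·297/717 = 38.5230; b·c/n = 273·54/717 = 20.5607
Stratum 3 (Site C): n = 674; a·d/n = 84·342/674 = 42.6231; b·c/n = 200·48/674 = 14.2433
OR_MH = (16.3236 + 38.5230 + 42.6231) / (7.3236 + 20.5607 + 14.2433) = 97.4697 / 42.1276 = 2.31368

2.314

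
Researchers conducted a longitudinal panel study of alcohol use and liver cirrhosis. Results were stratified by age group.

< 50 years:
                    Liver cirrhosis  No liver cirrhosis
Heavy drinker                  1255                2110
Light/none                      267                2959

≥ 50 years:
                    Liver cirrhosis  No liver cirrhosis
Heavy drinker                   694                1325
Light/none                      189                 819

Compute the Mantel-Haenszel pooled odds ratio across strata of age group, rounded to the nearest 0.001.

OR_MH = Σ(aᵢdᵢ/nᵢ) / Σ(bᵢcᵢ/nᵢ), where nᵢ is the stratum total.
Stratum 1 (< 50 years): n = 6591; a·d/n = 1255·2959/6591 = 563.4266; b·c/n = 2110·267/6591 = 85.4756
Stratum 2 (≥ 50 years): n = 3027; a·d/n = 694·819/3027 = 187.7721; b·c/n = 1325·189/3027 = 82.7304
OR_MH = (563.4266 + 187.7721) / (85.4756 + 82.7304) = 751.1987 / 168.2061 = 4.46594

4.466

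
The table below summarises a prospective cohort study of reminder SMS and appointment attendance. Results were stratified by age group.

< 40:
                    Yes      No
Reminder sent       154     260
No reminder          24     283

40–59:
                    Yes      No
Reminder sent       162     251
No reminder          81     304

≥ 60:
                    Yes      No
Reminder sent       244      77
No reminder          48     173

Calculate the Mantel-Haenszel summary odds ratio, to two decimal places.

OR_MH = Σ(aᵢdᵢ/nᵢ) / Σ(bᵢcᵢ/nᵢ), where nᵢ is the stratum total.
Stratum 1 (< 40): n = 721; a·d/n = 154·283/721 = 60.4466; b·c/n = 260·24/721 = 8.6546
Stratum 2 (40–59): n = 798; a·d/n = 162·304/798 = 61.7143; b·c/n = 251·81/798 = 25.4774
Stratum 3 (≥ 60): n = 542; a·d/n = 244·173/542 = 77.8819; b·c/n = 77·48/542 = 6.8192
OR_MH = (60.4466 + 61.7143 + 77.8819) / (8.6546 + 25.4774 + 6.8192) = 200.0428 / 40.9513 = 4.88490

4.88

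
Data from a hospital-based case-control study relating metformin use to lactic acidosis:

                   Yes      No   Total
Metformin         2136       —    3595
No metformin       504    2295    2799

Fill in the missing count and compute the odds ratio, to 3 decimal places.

The missing cell is in the exposed row: 3595 − 2136 = 1459.
So a = 2136, b = 1459, c = 504, d = 2295.
OR = (a·d)/(b·c) = (2136 × 2295) / (1459 × 504) = 4902120 / 735336 = 6.66650

6.667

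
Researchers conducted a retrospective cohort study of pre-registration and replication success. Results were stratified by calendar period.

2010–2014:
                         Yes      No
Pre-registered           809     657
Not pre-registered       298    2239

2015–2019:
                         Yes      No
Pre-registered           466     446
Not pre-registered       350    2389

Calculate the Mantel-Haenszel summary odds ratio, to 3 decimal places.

OR_MH = Σ(aᵢdᵢ/nᵢ) / Σ(bᵢcᵢ/nᵢ), where nᵢ is the stratum total.
Stratum 1 (2010–2014): n = 4003; a·d/n = 809·2239/4003 = 452.4984; b·c/n = 657·298/4003 = 48.9098
Stratum 2 (2015–2019): n = 3651; a·d/n = 466·2389/3651 = 304.9230; b·c/n = 446·350/3651 = 42.7554
OR_MH = (452.4984 + 304.9230) / (48.9098 + 42.7554) = 757.4214 / 91.6652 = 8.26291

8.263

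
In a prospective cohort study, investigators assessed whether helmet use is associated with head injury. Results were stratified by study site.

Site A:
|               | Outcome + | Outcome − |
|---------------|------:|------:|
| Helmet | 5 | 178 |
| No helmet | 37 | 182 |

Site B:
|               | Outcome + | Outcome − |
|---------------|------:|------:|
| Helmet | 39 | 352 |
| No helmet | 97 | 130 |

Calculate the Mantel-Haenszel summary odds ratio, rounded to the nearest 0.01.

OR_MH = Σ(aᵢdᵢ/nᵢ) / Σ(bᵢcᵢ/nᵢ), where nᵢ is the stratum total.
Stratum 1 (Site A): n = 402; a·d/n = 5·182/402 = 2.2637; b·c/n = 178·37/402 = 16.3831
Stratum 2 (Site B): n = 618; a·d/n = 39·130/618 = 8.2039; b·c/n = 352·97/618 = 55.2492
OR_MH = (2.2637 + 8.2039) / (16.3831 + 55.2492) = 10.4676 / 71.6323 = 0.14613

0.15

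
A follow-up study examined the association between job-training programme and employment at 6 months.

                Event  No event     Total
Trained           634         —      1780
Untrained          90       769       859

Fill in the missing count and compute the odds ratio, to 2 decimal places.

The missing cell is in the exposed row: 1780 − 634 = 1146.
So a = 634, b = 1146, c = 90, d = 769.
OR = (a·d)/(b·c) = (634 × 769) / (1146 × 90) = 487546 / 103140 = 4.72703

4.73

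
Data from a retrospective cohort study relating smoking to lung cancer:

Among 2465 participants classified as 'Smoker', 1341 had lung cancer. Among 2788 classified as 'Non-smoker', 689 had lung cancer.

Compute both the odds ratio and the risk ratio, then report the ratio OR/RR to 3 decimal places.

From the description: a = 1341, b = 1124, c = 689, d = 2099.
OR = (1341·2099)/(1124·689) = 2814759/774436 = 3.63459
Risk in exposed = 1341/2465 = 0.54402; risk in unexposed = 689/2788 = 0.24713; RR = 2.20133
OR/RR = 3.63459 / 2.20133 = 1.65109
The outcome is not rare, so the OR lies further from 1 than the RR.

1.651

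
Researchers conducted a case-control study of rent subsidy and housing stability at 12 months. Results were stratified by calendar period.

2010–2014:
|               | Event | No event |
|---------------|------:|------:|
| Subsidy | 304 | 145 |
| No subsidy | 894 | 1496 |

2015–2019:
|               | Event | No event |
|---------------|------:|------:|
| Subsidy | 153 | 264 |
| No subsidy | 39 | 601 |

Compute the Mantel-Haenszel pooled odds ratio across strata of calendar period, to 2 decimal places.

4.46

OR_MH = Σ(aᵢdᵢ/nᵢ) / Σ(bᵢcᵢ/nᵢ), where nᵢ is the stratum total.
Stratum 1 (2010–2014): n = 2839; a·d/n = 304·1496/2839 = 160.1916; b·c/n = 145·894/2839 = 45.6604
Stratum 2 (2015–2019): n = 1057; a·d/n = 153·601/1057 = 86.9943; b·c/n = 264·39/1057 = 9.7408
OR_MH = (160.1916 + 86.9943) / (45.6604 + 9.7408) = 247.1859 / 55.4012 = 4.46174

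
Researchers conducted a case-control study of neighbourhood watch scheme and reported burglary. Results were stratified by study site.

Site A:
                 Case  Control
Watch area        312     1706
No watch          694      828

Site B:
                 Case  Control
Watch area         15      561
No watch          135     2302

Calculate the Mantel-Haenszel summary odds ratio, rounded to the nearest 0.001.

0.235

OR_MH = Σ(aᵢdᵢ/nᵢ) / Σ(bᵢcᵢ/nᵢ), where nᵢ is the stratum total.
Stratum 1 (Site A): n = 3540; a·d/n = 312·828/3540 = 72.9763; b·c/n = 1706·694/3540 = 334.4531
Stratum 2 (Site B): n = 3013; a·d/n = 15·2302/3013 = 11.4603; b·c/n = 561·135/3013 = 25.1361
OR_MH = (72.9763 + 11.4603) / (334.4531 + 25.1361) = 84.4366 / 359.5892 = 0.23481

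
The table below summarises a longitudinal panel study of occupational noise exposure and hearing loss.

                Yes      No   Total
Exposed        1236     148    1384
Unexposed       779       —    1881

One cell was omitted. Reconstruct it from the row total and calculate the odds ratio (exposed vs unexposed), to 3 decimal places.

The missing cell is in the unexposed row: 1881 − 779 = 1102.
So a = 1236, b = 148, c = 779, d = 1102.
OR = (a·d)/(b·c) = (1236 × 1102) / (148 × 779) = 1362072 / 115292 = 11.81411

11.814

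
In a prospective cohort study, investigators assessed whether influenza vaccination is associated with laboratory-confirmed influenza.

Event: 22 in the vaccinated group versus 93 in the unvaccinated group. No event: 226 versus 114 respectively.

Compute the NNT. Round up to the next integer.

Risk in treated group = 22/248 = 0.08871; risk in control = 93/207 = 0.44928.
Absolute risk reduction = 0.44928 − 0.08871 = 0.36057
NNT = 1 / ARR = 1 / 0.36057 = 2.773 → round up → 3

3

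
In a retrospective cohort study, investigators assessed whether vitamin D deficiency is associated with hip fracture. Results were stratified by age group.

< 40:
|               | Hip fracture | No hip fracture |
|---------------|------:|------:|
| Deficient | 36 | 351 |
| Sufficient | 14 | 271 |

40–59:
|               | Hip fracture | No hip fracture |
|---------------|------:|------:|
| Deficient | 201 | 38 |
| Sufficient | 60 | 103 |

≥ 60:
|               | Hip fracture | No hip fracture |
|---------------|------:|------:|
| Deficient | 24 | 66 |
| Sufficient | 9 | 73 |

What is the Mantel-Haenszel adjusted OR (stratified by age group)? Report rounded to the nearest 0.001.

OR_MH = Σ(aᵢdᵢ/nᵢ) / Σ(bᵢcᵢ/nᵢ), where nᵢ is the stratum total.
Stratum 1 (< 40): n = 672; a·d/n = 36·271/672 = 14.5179; b·c/n = 351·14/672 = 7.3125
Stratum 2 (40–59): n = 402; a·d/n = 201·103/402 = 51.5000; b·c/n = 38·60/402 = 5.6716
Stratum 3 (≥ 60): n = 172; a·d/n = 24·73/172 = 10.1860; b·c/n = 66·9/172 = 3.4535
OR_MH = (14.5179 + 51.5000 + 10.1860) / (7.3125 + 5.6716 + 3.4535) = 76.2039 / 16.4376 = 4.63594

4.636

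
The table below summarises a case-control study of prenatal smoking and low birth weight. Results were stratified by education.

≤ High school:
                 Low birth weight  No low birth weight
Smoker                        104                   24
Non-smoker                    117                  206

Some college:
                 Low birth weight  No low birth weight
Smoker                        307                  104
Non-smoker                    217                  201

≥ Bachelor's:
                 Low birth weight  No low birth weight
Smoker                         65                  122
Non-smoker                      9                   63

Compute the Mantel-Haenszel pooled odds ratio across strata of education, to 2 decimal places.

3.65

OR_MH = Σ(aᵢdᵢ/nᵢ) / Σ(bᵢcᵢ/nᵢ), where nᵢ is the stratum total.
Stratum 1 (≤ High school): n = 451; a·d/n = 104·206/451 = 47.5033; b·c/n = 24·117/451 = 6.2262
Stratum 2 (Some college): n = 829; a·d/n = 307·201/829 = 74.4355; b·c/n = 104·217/829 = 27.2232
Stratum 3 (≥ Bachelor's): n = 259; a·d/n = 65·63/259 = 15.8108; b·c/n = 122·9/259 = 4.2394
OR_MH = (47.5033 + 74.4355 + 15.8108) / (6.2262 + 27.2232 + 4.2394) = 137.7496 / 37.6887 = 3.65493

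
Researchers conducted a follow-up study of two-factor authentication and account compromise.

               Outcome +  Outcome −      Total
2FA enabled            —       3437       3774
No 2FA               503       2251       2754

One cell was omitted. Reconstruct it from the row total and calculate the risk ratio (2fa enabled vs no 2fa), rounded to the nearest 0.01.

0.49

The missing cell is in the exposed row: 3774 − 3437 = 337.
So a = 337, b = 3437, c = 503, d = 2251.
RR = [a/(a+b)] / [c/(c+d)] = (337/3774) / (503/2754) = 0.08930/0.18264 = 0.48890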